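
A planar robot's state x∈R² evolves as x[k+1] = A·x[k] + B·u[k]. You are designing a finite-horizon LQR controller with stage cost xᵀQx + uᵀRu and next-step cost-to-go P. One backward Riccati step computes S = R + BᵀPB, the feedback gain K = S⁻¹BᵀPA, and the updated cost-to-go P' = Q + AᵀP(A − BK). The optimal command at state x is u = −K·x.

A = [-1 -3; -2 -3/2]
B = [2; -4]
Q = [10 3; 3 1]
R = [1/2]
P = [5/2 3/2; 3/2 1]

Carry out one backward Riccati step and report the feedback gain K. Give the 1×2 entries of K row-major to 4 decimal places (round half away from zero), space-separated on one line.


1.2000 1.8000

BᵀP = [-1.0000 -1.0000]
S = R + BᵀPB = [1/2] + [2.0000] = [2.5000]
BᵀPA = [3.0000 4.5000]
K = S⁻¹·BᵀPA = [1.2000 1.8000]
A−BK = [-3.4000 -6.6000; 2.8000 5.7000]
AᵀP(A−BK) = [8.9000 16.3500; 16.3500 30.1500]
P' = Q + AᵀP(A−BK) = [18.9000 19.3500; 19.3500 31.1500]
tr(P') = 50.0500


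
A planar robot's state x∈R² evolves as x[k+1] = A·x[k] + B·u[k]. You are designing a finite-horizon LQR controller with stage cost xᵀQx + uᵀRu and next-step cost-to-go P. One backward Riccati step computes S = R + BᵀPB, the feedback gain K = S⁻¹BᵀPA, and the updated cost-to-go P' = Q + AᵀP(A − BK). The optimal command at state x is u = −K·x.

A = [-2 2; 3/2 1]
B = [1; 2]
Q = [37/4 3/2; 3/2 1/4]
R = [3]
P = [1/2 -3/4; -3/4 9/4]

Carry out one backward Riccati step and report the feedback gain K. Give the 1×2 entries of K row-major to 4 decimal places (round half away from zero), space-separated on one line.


0.8026 0.1842

BᵀP = [-1.0000 3.7500]
S = R + BᵀPB = [3] + [6.5000] = [9.5000]
BᵀPA = [7.6250 1.7500]
K = S⁻¹·BᵀPA = [0.8026 0.1842]
A−BK = [-2.8026 1.8158; -0.1053 0.6316]
AᵀP(A−BK) = [5.4424 -0.7796; -0.7796 0.9276]
P' = Q + AᵀP(A−BK) = [14.6924 0.7204; 0.7204 1.1776]
tr(P') = 15.8701


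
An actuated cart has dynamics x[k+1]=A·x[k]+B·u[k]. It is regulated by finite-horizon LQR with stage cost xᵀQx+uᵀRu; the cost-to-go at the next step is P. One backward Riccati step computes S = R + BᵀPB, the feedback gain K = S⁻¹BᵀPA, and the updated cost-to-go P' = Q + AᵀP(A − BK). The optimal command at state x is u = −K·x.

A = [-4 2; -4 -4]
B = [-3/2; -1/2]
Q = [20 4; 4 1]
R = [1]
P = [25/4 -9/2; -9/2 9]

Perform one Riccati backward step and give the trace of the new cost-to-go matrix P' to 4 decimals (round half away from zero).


BᵀP = [-7.1250 2.2500]
S = R + BᵀPB = [1] + [9.5625] = [10.5625]
BᵀPA = [19.5000 -23.2500]
K = S⁻¹·BᵀPA = [1.8462 -2.2012]
A−BK = [-1.2308 -1.3018; -3.0769 -5.1006]
AᵀP(A−BK) = [64.0000 100.9231; 100.9231 189.8225]
P' = Q + AᵀP(A−BK) = [84.0000 104.9231; 104.9231 190.8225]
tr(P') = 274.8225

274.8225


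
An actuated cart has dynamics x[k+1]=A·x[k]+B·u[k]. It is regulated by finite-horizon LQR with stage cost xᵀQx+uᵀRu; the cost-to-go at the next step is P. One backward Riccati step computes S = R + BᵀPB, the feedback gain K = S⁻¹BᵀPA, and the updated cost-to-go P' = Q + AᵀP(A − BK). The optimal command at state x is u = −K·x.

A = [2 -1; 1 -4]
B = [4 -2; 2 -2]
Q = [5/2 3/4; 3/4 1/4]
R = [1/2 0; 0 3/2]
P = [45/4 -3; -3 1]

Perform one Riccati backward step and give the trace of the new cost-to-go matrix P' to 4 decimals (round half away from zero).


BᵀP = [39.0000 -10.0000; -16.5000 4.0000]
S = R + BᵀPB = [1/2 0; 0 3/2] + [136.0000 -58.0000; -58.0000 25.0000] = [136.5000 -58.0000; -58.0000 26.5000]
BᵀPA = [68.0000 1.0000; -29.0000 0.5000]
K = S⁻¹·BᵀPA = [0.4738 0.2192; -0.0573 0.4985]
A−BK = [-0.0099 -0.8796; -0.0622 -3.4413]
AᵀP(A−BK) = [0.1185 0.0548; 0.0548 2.7816]
P' = Q + AᵀP(A−BK) = [2.6185 0.8048; 0.8048 3.0316]
tr(P') = 5.6500

5.6500


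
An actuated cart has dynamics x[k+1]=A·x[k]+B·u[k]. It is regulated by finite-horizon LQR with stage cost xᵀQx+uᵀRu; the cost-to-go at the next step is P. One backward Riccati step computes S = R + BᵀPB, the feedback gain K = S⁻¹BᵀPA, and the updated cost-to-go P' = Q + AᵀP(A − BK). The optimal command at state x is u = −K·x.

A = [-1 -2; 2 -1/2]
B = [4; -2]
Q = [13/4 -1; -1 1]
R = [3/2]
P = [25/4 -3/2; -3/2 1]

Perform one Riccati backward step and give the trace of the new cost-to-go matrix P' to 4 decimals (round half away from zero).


6.9199

BᵀP = [28.0000 -8.0000]
S = R + BᵀPB = [3/2] + [128.0000] = [129.5000]
BᵀPA = [-44.0000 -52.0000]
K = S⁻¹·BᵀPA = [-0.3398 -0.4015]
A−BK = [0.3591 -0.3938; 1.3205 -1.3031]
AᵀP(A−BK) = [1.3002 -0.9180; -0.9180 1.3697]
P' = Q + AᵀP(A−BK) = [4.5502 -1.9180; -1.9180 2.3697]
tr(P') = 6.9199


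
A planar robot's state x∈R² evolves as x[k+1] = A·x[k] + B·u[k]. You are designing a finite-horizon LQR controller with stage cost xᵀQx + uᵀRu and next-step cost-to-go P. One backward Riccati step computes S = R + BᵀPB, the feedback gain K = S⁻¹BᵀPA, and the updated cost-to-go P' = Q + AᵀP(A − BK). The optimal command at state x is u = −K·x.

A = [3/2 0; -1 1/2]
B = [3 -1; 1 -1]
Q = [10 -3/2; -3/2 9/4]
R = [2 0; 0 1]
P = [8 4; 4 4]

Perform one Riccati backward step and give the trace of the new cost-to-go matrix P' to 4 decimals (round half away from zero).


15.1141

BᵀP = [28.0000 16.0000; -12.0000 -8.0000]
S = R + BᵀPB = [2 0; 0 1] + [100.0000 -44.0000; -44.0000 20.0000] = [102.0000 -44.0000; -44.0000 21.0000]
BᵀPA = [26.0000 8.0000; -10.0000 -4.0000]
K = S⁻¹·BᵀPA = [0.5146 -0.0388; 0.6019 -0.2718]
A−BK = [0.5583 -0.1553; -0.9126 0.2670]
AᵀP(A−BK) = [2.6408 -0.7087; -0.7087 0.2233]
P' = Q + AᵀP(A−BK) = [12.6408 -2.2087; -2.2087 2.4733]
tr(P') = 15.1141


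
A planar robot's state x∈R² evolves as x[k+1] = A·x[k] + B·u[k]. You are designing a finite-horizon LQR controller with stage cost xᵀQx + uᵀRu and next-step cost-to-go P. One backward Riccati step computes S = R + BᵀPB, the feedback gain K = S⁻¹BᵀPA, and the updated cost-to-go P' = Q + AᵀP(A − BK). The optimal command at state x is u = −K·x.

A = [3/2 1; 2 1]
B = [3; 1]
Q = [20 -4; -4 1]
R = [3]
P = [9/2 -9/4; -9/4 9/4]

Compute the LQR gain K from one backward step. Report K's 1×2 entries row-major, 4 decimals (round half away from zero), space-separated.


0.2442 0.2093

BᵀP = [11.2500 -4.5000]
S = R + BᵀPB = [3] + [29.2500] = [32.2500]
BᵀPA = [7.8750 6.7500]
K = S⁻¹·BᵀPA = [0.2442 0.2093]
A−BK = [0.7674 0.3721; 1.7558 0.7907]
AᵀP(A−BK) = [3.7020 1.7267; 1.7267 0.8372]
P' = Q + AᵀP(A−BK) = [23.7020 -2.2733; -2.2733 1.8372]
tr(P') = 25.5392


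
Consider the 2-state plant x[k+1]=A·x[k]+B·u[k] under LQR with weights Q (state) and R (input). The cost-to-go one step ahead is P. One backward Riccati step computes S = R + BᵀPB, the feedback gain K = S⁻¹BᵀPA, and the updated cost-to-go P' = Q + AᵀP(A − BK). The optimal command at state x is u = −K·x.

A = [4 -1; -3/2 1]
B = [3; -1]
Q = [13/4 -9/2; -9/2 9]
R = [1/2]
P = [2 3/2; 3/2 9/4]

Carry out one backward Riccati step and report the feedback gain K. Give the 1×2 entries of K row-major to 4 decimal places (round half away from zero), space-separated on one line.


BᵀP = [4.5000 2.2500]
S = R + BᵀPB = [1/2] + [11.2500] = [11.7500]
BᵀPA = [14.6250 -2.2500]
K = S⁻¹·BᵀPA = [1.2447 -0.1915]
A−BK = [0.2660 -0.4255; -0.2553 0.8085]
AᵀP(A−BK) = [0.8590 -0.3245; -0.3245 0.8191]
P' = Q + AᵀP(A−BK) = [4.1090 -4.8245; -4.8245 9.8191]
tr(P') = 13.9282

1.2447 -0.1915


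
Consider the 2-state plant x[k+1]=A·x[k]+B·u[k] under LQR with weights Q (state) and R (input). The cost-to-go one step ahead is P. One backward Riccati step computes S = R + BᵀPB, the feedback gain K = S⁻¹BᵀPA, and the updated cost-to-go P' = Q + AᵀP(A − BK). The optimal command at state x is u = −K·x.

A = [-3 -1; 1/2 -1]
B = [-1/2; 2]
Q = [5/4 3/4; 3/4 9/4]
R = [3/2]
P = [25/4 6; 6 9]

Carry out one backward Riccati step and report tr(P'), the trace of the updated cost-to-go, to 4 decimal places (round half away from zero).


36.6715

BᵀP = [8.8750 15.0000]
S = R + BᵀPB = [3/2] + [25.5625] = [27.0625]
BᵀPA = [-19.1250 -23.8750]
K = S⁻¹·BᵀPA = [-0.7067 -0.8822]
A−BK = [-3.3533 -1.4411; 1.9134 0.7644]
AᵀP(A−BK) = [26.9844 12.3776; 12.3776 6.1871]
P' = Q + AᵀP(A−BK) = [28.2344 13.1276; 13.1276 8.4371]
tr(P') = 36.6715


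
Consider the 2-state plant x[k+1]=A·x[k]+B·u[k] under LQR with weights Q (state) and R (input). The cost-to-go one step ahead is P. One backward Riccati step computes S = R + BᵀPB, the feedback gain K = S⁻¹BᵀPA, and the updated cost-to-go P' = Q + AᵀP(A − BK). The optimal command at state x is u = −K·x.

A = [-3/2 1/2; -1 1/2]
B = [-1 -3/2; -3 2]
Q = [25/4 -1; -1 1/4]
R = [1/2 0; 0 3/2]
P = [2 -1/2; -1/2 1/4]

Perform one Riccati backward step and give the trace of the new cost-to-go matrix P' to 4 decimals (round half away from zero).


7.1053

BᵀP = [-0.5000 -0.2500; -4.0000 1.2500]
S = R + BᵀPB = [1/2 0; 0 3/2] + [1.2500 0.2500; 0.2500 8.5000] = [1.7500 0.2500; 0.2500 10.0000]
BᵀPA = [1.0000 -0.3750; 4.7500 -1.3750]
K = S⁻¹·BᵀPA = [0.5054 -0.1953; 0.4624 -0.1326]
A−BK = [-0.3011 0.1057; -0.4086 0.1792]
AᵀP(A−BK) = [0.5484 -0.1747; -0.1747 0.0569]
P' = Q + AᵀP(A−BK) = [6.7984 -1.1747; -1.1747 0.3069]
tr(P') = 7.1053


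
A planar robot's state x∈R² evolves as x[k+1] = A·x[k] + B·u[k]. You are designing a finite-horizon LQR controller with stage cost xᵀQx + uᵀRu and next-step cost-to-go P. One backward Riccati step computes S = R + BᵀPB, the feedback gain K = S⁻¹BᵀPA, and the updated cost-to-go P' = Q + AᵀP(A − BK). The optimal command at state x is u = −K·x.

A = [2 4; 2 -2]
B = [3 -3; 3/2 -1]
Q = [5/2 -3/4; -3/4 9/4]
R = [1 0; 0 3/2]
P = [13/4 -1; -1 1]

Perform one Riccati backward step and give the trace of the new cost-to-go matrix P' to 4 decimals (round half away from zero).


BᵀP = [8.2500 -1.5000; -8.7500 2.0000]
S = R + BᵀPB = [1 0; 0 3/2] + [22.5000 -23.2500; -23.2500 24.2500] = [23.5000 -23.2500; -23.2500 25.7500]
BᵀPA = [13.5000 36.0000; -13.5000 -39.0000]
K = S⁻¹·BᵀPA = [0.5227 0.3136; -0.0523 -1.2314]
A−BK = [0.2749 -0.6350; 1.1636 -3.7018]
AᵀP(A−BK) = [1.2372 -2.8577; -2.8577 12.6854]
P' = Q + AᵀP(A−BK) = [3.7372 -3.6077; -3.6077 14.9354]
tr(P') = 18.6726

18.6726


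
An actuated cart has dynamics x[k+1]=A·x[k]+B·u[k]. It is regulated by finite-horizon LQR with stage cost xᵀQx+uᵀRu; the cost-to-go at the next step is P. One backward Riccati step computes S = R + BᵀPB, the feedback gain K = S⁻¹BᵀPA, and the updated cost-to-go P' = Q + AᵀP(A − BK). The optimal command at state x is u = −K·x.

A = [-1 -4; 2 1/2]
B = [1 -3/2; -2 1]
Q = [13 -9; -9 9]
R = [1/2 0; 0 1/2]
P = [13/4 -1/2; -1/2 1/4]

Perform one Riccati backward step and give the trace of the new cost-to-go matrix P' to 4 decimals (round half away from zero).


BᵀP = [4.2500 -1.0000; -5.3750 1.0000]
S = R + BᵀPB = [1/2 0; 0 1/2] + [6.2500 -7.3750; -7.3750 9.0625] = [6.7500 -7.3750; -7.3750 9.5625]
BᵀPA = [-6.2500 -17.5000; 7.3750 22.0000]
K = S⁻¹·BᵀPA = [-0.5292 -0.5015; 0.3631 1.9138]
A−BK = [0.0738 -0.6277; 0.5785 -2.4169]
AᵀP(A−BK) = [0.2646 0.2508; 0.2508 3.1810]
P' = Q + AᵀP(A−BK) = [13.2646 -8.7492; -8.7492 12.1810]
tr(P') = 25.4456

25.4456


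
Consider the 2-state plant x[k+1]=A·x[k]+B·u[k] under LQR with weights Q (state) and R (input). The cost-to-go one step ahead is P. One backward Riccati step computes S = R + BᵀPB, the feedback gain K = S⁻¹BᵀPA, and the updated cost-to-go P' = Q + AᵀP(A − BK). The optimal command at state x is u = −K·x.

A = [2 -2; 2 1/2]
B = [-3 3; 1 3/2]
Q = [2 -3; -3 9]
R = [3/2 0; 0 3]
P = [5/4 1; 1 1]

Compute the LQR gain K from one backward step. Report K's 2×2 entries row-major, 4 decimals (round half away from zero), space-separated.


-0.3219 0.3087 0.6227 -0.1873

BᵀP = [-2.7500 -2.0000; 5.2500 4.5000]
S = R + BᵀPB = [3/2 0; 0 3] + [6.2500 -11.2500; -11.2500 22.5000] = [7.7500 -11.2500; -11.2500 25.5000]
BᵀPA = [-9.5000 4.5000; 19.5000 -8.2500]
K = S⁻¹·BᵀPA = [-0.3219 0.3087; 0.6227 -0.1873]
A−BK = [-0.8338 -0.5119; 1.3879 0.4723]
AᵀP(A−BK) = [1.7995 -0.4142; -0.4142 0.3153]
P' = Q + AᵀP(A−BK) = [3.7995 -3.4142; -3.4142 9.3153]
tr(P') = 13.1148


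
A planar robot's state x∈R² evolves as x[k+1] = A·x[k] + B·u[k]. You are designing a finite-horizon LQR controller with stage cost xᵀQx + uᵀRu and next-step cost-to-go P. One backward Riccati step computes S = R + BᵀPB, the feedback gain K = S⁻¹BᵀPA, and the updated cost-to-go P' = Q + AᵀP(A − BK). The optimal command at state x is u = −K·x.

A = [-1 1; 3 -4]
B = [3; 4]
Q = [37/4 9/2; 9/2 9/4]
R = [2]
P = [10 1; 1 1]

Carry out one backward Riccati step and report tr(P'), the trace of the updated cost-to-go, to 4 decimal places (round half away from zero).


40.9470

BᵀP = [34.0000 7.0000]
S = R + BᵀPB = [2] + [130.0000] = [132.0000]
BᵀPA = [-13.0000 6.0000]
K = S⁻¹·BᵀPA = [-0.0985 0.0455]
A−BK = [-0.7045 0.8636; 3.3939 -4.1818]
AᵀP(A−BK) = [11.7197 -14.4091; -14.4091 17.7273]
P' = Q + AᵀP(A−BK) = [20.9697 -9.9091; -9.9091 19.9773]
tr(P') = 40.9470


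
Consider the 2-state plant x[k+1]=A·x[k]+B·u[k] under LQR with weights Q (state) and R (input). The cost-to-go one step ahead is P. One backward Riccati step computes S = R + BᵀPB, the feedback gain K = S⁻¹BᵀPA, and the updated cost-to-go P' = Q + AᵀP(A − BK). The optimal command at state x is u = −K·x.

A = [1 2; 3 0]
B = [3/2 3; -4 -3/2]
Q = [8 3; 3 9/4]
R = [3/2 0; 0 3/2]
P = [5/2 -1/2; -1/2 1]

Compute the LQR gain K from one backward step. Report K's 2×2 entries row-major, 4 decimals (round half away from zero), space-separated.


-0.8064 -0.1611 0.6148 0.6643

BᵀP = [5.7500 -4.7500; 8.2500 -3.0000]
S = R + BᵀPB = [3/2 0; 0 3/2] + [27.6250 24.3750; 24.3750 29.2500] = [29.1250 24.3750; 24.3750 30.7500]
BᵀPA = [-8.5000 11.5000; -0.7500 16.5000]
K = S⁻¹·BᵀPA = [-0.8064 -0.1611; 0.6148 0.6643]
A−BK = [0.3651 0.2488; 0.6966 0.3520]
AᵀP(A−BK) = [2.1067 1.1289; 1.1289 0.8919]
P' = Q + AᵀP(A−BK) = [10.1067 4.1289; 4.1289 3.1419]
tr(P') = 13.2486


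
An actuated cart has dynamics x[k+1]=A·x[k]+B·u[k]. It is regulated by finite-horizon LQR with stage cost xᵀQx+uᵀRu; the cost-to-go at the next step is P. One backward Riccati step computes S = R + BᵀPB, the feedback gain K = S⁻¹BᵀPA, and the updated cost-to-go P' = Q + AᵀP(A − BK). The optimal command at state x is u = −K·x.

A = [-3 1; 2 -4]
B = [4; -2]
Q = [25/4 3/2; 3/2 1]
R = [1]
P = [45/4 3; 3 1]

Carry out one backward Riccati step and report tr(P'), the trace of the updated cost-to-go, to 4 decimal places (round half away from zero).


BᵀP = [39.0000 10.0000]
S = R + BᵀPB = [1] + [136.0000] = [137.0000]
BᵀPA = [-97.0000 -1.0000]
K = S⁻¹·BᵀPA = [-0.7080 -0.0073]
A−BK = [-0.1679 1.0292; 0.5839 -4.0146]
AᵀP(A−BK) = [0.5712 -0.4580; -0.4580 3.2427]
P' = Q + AᵀP(A−BK) = [6.8212 1.0420; 1.0420 4.2427]
tr(P') = 11.0639

11.0639


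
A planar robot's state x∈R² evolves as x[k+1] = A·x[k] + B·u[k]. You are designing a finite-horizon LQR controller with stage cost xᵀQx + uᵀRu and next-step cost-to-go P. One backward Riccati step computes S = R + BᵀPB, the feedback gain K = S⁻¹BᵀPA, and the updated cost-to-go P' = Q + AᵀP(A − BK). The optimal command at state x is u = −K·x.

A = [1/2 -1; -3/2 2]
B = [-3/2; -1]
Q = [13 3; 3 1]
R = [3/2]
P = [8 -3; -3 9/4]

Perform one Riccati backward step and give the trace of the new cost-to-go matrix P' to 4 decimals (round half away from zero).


35.4044

BᵀP = [-9.0000 2.2500]
S = R + BᵀPB = [3/2] + [11.2500] = [12.7500]
BᵀPA = [-7.8750 13.5000]
K = S⁻¹·BᵀPA = [-0.6176 1.0588]
A−BK = [-0.4265 0.5882; -2.1176 3.0588]
AᵀP(A−BK) = [6.6985 -9.9118; -9.9118 14.7059]
P' = Q + AᵀP(A−BK) = [19.6985 -6.9118; -6.9118 15.7059]
tr(P') = 35.4044


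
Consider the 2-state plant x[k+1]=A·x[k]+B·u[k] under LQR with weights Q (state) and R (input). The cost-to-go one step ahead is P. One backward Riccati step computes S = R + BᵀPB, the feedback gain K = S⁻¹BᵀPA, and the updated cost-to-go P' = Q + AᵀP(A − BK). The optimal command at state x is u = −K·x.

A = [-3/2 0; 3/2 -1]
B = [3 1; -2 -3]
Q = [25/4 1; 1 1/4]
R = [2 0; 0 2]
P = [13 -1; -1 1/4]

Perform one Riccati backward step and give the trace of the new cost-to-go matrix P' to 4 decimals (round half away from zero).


BᵀP = [41.0000 -3.5000; 16.0000 -1.7500]
S = R + BᵀPB = [2 0; 0 2] + [130.0000 51.5000; 51.5000 21.2500] = [132.0000 51.5000; 51.5000 23.2500]
BᵀPA = [-66.7500 3.5000; -26.6250 1.7500]
K = S⁻¹·BᵀPA = [-0.4337 -0.0210; -0.1845 0.1218]
A−BK = [-0.0144 -0.0588; 0.0792 -0.6767]
AᵀP(A−BK) = [0.4508 -0.0342; -0.0342 0.1104]
P' = Q + AᵀP(A−BK) = [6.7008 0.9658; 0.9658 0.3604]
tr(P') = 7.0612

7.0612


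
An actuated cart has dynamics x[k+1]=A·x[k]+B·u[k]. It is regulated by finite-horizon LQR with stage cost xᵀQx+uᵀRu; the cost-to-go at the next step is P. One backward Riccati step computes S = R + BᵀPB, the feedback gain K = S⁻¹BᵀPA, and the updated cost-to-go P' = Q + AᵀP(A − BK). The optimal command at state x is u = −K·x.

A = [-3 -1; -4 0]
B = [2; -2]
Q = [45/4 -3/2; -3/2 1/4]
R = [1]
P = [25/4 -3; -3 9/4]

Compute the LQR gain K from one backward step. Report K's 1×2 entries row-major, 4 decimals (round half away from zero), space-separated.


BᵀP = [18.5000 -10.5000]
S = R + BᵀPB = [1] + [58.0000] = [59.0000]
BᵀPA = [-13.5000 -18.5000]
K = S⁻¹·BᵀPA = [-0.2288 -0.3136]
A−BK = [-2.5424 -0.3729; -4.4576 -0.6271]
AᵀP(A−BK) = [17.1610 2.5169; 2.5169 0.4492]
P' = Q + AᵀP(A−BK) = [28.4110 1.0169; 1.0169 0.6992]
tr(P') = 29.1102

-0.2288 -0.3136


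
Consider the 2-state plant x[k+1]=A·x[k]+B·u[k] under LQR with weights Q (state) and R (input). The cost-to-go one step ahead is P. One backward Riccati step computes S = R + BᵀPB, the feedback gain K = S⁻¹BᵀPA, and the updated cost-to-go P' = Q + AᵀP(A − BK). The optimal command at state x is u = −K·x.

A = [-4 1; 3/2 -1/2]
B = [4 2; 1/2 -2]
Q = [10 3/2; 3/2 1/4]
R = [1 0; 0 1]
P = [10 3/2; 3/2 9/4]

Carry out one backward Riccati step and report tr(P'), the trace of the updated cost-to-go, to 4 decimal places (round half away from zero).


11.3911

BᵀP = [40.7500 7.1250; 17.0000 -1.5000]
S = R + BᵀPB = [1 0; 0 1] + [166.5625 67.2500; 67.2500 37.0000] = [167.5625 67.2500; 67.2500 38.0000]
BᵀPA = [-152.3125 37.1875; -70.2500 17.7500]
K = S⁻¹·BᵀPA = [-0.5765 0.1189; -0.8284 0.2566]
A−BK = [-0.0371 0.0110; 0.1314 -0.0463]
AᵀP(A−BK) = [1.0566 -0.2942; -0.2942 0.0845]
P' = Q + AᵀP(A−BK) = [11.0566 1.2058; 1.2058 0.3345]
tr(P') = 11.3911


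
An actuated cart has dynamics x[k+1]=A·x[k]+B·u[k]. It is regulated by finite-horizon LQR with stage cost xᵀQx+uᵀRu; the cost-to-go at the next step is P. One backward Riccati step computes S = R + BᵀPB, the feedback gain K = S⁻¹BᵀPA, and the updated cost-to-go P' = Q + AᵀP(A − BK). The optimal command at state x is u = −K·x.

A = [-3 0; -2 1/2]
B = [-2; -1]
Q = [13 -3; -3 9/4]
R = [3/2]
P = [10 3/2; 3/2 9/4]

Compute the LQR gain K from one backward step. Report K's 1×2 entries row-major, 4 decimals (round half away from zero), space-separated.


BᵀP = [-21.5000 -5.2500]
S = R + BᵀPB = [3/2] + [48.2500] = [49.7500]
BᵀPA = [75.0000 -2.6250]
K = S⁻¹·BᵀPA = [1.5075 -0.0528]
A−BK = [0.0151 -0.1055; -0.4925 0.4472]
AᵀP(A−BK) = [3.9347 -0.5427; -0.5427 0.4240]
P' = Q + AᵀP(A−BK) = [16.9347 -3.5427; -3.5427 2.6740]
tr(P') = 19.6087

1.5075 -0.0528


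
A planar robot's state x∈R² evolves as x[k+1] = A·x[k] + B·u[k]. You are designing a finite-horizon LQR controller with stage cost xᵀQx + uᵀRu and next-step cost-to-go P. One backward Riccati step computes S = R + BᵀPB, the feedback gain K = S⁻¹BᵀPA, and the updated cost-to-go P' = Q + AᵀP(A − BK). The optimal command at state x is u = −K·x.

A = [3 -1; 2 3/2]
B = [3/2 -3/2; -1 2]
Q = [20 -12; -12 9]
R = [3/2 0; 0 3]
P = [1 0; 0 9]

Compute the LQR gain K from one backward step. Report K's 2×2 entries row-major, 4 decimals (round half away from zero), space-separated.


BᵀP = [1.5000 -9.0000; -1.5000 18.0000]
S = R + BᵀPB = [3/2 0; 0 3] + [11.2500 -20.2500; -20.2500 38.2500] = [12.7500 -20.2500; -20.2500 41.2500]
BᵀPA = [-13.5000 -15.0000; 31.5000 28.5000]
K = S⁻¹·BᵀPA = [0.6990 -0.3592; 1.1068 0.5146]
A−BK = [3.6117 0.3107; 0.4854 0.1117]
AᵀP(A−BK) = [19.5728 2.9417; 2.9417 1.1966]
P' = Q + AᵀP(A−BK) = [39.5728 -9.0583; -9.0583 10.1966]
tr(P') = 49.7694

0.6990 -0.3592 1.1068 0.5146


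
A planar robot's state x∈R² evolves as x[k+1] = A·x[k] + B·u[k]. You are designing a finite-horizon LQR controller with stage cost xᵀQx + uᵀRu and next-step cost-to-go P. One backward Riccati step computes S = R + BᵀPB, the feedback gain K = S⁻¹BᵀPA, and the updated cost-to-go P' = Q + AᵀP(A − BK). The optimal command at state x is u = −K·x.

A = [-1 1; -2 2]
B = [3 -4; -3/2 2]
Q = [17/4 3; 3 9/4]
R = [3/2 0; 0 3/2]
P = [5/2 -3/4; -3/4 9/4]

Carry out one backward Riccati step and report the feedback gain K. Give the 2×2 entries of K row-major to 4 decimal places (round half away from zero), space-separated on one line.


BᵀP = [8.6250 -5.6250; -11.5000 7.5000]
S = R + BᵀPB = [3/2 0; 0 3/2] + [34.3125 -45.7500; -45.7500 61.0000] = [35.8125 -45.7500; -45.7500 62.5000]
BᵀPA = [2.6250 -2.6250; -3.5000 3.5000]
K = S⁻¹·BᵀPA = [0.0271 -0.0271; -0.0362 0.0362]
A−BK = [-1.2260 1.2260; -1.8870 1.8870]
AᵀP(A−BK) = [8.3023 -8.3023; -8.3023 8.3023]
P' = Q + AᵀP(A−BK) = [12.5523 -5.3023; -5.3023 10.5523]
tr(P') = 23.1046

0.0271 -0.0271 -0.0362 0.0362


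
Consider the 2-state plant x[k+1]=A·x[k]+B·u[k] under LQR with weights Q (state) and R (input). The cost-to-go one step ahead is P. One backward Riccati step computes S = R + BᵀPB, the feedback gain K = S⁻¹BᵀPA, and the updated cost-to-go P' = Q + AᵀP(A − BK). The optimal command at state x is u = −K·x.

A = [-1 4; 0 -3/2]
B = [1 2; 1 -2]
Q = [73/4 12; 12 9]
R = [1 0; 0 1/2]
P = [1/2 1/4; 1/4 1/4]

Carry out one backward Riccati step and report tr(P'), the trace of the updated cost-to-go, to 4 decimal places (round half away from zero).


29.1125

BᵀP = [0.7500 0.5000; 0.5000 0.0000]
S = R + BᵀPB = [1 0; 0 1/2] + [1.2500 0.5000; 0.5000 1.0000] = [2.2500 0.5000; 0.5000 1.5000]
BᵀPA = [-0.7500 2.2500; -0.5000 2.0000]
K = S⁻¹·BᵀPA = [-0.2800 0.7600; -0.2400 1.0800]
A−BK = [-0.2400 1.0800; -0.2000 -0.1000]
AᵀP(A−BK) = [0.1700 -0.5150; -0.5150 1.6925]
P' = Q + AᵀP(A−BK) = [18.4200 11.4850; 11.4850 10.6925]
tr(P') = 29.1125


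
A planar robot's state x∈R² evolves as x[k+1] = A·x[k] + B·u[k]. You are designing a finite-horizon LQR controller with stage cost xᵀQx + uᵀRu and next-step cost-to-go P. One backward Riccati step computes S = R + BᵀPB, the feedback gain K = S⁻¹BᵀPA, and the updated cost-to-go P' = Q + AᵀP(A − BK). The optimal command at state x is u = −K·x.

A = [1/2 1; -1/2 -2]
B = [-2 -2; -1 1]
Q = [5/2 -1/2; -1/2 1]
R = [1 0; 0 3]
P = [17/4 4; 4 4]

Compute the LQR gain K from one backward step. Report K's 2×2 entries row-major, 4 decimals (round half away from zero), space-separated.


BᵀP = [-12.5000 -12.0000; -4.5000 -4.0000]
S = R + BᵀPB = [1 0; 0 3] + [37.0000 13.0000; 13.0000 5.0000] = [38.0000 13.0000; 13.0000 8.0000]
BᵀPA = [-0.2500 11.5000; -0.2500 3.5000]
K = S⁻¹·BᵀPA = [0.0093 0.3444; -0.0463 -0.1222]
A−BK = [0.4259 1.4444; -0.4444 -1.5333]
AᵀP(A−BK) = [0.0532 0.1806; 0.1806 0.7167]
P' = Q + AᵀP(A−BK) = [2.5532 -0.3194; -0.3194 1.7167]
tr(P') = 4.2699

0.0093 0.3444 -0.0463 -0.1222


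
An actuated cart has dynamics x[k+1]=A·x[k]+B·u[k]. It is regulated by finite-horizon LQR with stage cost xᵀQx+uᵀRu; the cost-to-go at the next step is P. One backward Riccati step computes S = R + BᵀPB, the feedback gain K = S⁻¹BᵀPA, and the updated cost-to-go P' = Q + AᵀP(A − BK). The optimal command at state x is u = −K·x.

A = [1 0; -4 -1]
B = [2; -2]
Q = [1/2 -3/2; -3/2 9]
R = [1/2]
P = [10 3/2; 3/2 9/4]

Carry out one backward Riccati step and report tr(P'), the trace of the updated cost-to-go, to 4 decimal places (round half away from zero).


31.5833

BᵀP = [17.0000 -1.5000]
S = R + BᵀPB = [1/2] + [37.0000] = [37.5000]
BᵀPA = [23.0000 1.5000]
K = S⁻¹·BᵀPA = [0.6133 0.0400]
A−BK = [-0.2267 -0.0800; -2.7733 -0.9200]
AᵀP(A−BK) = [19.8933 6.5800; 6.5800 2.1900]
P' = Q + AᵀP(A−BK) = [20.3933 5.0800; 5.0800 11.1900]
tr(P') = 31.5833


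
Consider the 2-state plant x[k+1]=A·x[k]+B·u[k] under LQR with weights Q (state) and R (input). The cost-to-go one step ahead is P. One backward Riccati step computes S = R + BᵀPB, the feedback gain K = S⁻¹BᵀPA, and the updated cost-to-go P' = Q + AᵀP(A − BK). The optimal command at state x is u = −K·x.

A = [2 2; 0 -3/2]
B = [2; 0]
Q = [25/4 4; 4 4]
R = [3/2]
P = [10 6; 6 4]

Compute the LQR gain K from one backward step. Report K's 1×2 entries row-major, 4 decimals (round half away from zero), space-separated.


0.9639 0.5301

BᵀP = [20.0000 12.0000]
S = R + BᵀPB = [3/2] + [40.0000] = [41.5000]
BᵀPA = [40.0000 22.0000]
K = S⁻¹·BᵀPA = [0.9639 0.5301]
A−BK = [0.0723 0.9398; 0.0000 -1.5000]
AᵀP(A−BK) = [1.4458 0.7952; 0.7952 1.3373]
P' = Q + AᵀP(A−BK) = [7.6958 4.7952; 4.7952 5.3373]
tr(P') = 13.0331


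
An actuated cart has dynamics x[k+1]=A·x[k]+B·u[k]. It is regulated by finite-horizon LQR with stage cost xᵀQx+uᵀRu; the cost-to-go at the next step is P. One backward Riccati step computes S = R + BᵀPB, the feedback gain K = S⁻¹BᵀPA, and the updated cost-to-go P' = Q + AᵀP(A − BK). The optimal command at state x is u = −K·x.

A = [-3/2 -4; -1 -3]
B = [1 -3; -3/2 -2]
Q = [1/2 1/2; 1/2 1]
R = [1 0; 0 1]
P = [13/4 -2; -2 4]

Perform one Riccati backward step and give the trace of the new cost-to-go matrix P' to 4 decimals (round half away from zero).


BᵀP = [6.2500 -8.0000; -5.7500 -2.0000]
S = R + BᵀPB = [1 0; 0 1] + [18.2500 -2.7500; -2.7500 21.2500] = [19.2500 -2.7500; -2.7500 22.2500]
BᵀPA = [-1.3750 -1.0000; 10.6250 29.0000]
K = S⁻¹·BᵀPA = [-0.0033 0.1367; 0.4771 1.3203]
A−BK = [-0.0654 -0.1759; -0.0507 -0.1545]
AᵀP(A−BK) = [0.2386 0.6601; 0.6601 1.8491]
P' = Q + AᵀP(A−BK) = [0.7386 1.1601; 1.1601 2.8491]
tr(P') = 3.5876

3.5876


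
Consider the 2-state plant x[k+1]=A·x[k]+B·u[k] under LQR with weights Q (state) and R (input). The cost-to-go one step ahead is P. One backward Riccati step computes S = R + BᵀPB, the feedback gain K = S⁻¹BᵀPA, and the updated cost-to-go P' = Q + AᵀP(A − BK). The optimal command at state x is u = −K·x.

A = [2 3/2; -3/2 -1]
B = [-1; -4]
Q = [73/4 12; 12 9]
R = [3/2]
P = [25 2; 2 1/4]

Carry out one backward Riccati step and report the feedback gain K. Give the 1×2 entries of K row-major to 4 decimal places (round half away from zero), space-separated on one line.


-1.3226 -1.0000

BᵀP = [-33.0000 -3.0000]
S = R + BᵀPB = [3/2] + [45.0000] = [46.5000]
BᵀPA = [-61.5000 -46.5000]
K = S⁻¹·BᵀPA = [-1.3226 -1.0000]
A−BK = [0.6774 0.5000; -6.7903 -5.0000]
AᵀP(A−BK) = [7.2238 5.3750; 5.3750 4.0000]
P' = Q + AᵀP(A−BK) = [25.4738 17.3750; 17.3750 13.0000]
tr(P') = 38.4738


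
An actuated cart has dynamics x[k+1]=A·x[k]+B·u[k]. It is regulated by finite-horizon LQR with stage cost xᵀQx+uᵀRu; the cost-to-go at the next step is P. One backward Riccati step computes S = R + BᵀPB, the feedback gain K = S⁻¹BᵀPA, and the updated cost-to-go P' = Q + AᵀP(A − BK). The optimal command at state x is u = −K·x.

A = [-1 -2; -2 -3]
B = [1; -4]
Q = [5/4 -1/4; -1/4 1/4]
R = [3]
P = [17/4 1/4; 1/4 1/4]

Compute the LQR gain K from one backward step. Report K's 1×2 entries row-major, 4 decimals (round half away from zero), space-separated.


BᵀP = [3.2500 -0.7500]
S = R + BᵀPB = [3] + [6.2500] = [9.2500]
BᵀPA = [-1.7500 -4.2500]
K = S⁻¹·BᵀPA = [-0.1892 -0.4595]
A−BK = [-0.8108 -1.5405; -2.7568 -4.8378]
AᵀP(A−BK) = [5.9189 10.9459; 10.9459 20.2973]
P' = Q + AᵀP(A−BK) = [7.1689 10.6959; 10.6959 20.5473]
tr(P') = 27.7162

-0.1892 -0.4595


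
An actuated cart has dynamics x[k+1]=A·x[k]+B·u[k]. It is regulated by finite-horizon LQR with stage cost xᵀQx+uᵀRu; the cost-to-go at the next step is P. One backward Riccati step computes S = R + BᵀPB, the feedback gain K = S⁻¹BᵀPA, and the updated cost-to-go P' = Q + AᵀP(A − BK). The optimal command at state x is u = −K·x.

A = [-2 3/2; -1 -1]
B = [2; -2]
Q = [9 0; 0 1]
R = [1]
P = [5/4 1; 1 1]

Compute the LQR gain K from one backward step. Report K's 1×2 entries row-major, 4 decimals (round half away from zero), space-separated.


-0.5000 0.3750

BᵀP = [0.5000 0.0000]
S = R + BᵀPB = [1] + [1.0000] = [2.0000]
BᵀPA = [-1.0000 0.7500]
K = S⁻¹·BᵀPA = [-0.5000 0.3750]
A−BK = [-1.0000 0.7500; -2.0000 -0.2500]
AᵀP(A−BK) = [9.5000 -1.8750; -1.8750 0.5313]
P' = Q + AᵀP(A−BK) = [18.5000 -1.8750; -1.8750 1.5313]
tr(P') = 20.0313


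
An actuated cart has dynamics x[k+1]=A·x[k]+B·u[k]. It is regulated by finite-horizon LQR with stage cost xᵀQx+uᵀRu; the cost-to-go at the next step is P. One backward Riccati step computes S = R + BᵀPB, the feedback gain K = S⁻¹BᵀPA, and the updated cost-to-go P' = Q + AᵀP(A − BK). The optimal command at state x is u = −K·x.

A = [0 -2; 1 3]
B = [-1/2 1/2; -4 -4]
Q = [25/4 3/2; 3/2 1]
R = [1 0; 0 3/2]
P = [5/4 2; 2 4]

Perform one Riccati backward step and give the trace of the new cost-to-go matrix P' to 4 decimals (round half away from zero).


BᵀP = [-8.6250 -17.0000; -7.3750 -15.0000]
S = R + BᵀPB = [1 0; 0 3/2] + [72.3125 63.6875; 63.6875 56.3125] = [73.3125 63.6875; 63.6875 57.8125]
BᵀPA = [-17.0000 -33.7500; -15.0000 -30.2500]
K = S⁻¹·BᵀPA = [-0.1509 -0.1351; -0.0933 -0.3744]
A−BK = [-0.0288 -1.8803; 0.0235 0.9619]
AᵀP(A−BK) = [0.0363 0.0871; 0.0871 1.1143]
P' = Q + AᵀP(A−BK) = [6.2863 1.5871; 1.5871 2.1143]
tr(P') = 8.4007

8.4007


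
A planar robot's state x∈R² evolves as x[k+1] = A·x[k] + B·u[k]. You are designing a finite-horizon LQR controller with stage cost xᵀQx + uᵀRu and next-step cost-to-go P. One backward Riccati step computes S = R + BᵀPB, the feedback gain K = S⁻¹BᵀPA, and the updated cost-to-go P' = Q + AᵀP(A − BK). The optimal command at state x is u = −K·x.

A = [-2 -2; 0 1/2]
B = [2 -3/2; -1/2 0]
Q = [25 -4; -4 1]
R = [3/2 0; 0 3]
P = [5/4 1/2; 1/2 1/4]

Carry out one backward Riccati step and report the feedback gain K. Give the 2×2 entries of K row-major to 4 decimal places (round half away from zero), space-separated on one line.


BᵀP = [2.2500 0.8750; -1.8750 -0.7500]
S = R + BᵀPB = [3/2 0; 0 3] + [4.0625 -3.3750; -3.3750 2.8125] = [5.5625 -3.3750; -3.3750 5.8125]
BᵀPA = [-4.5000 -4.0625; 3.7500 3.3750]
K = S⁻¹·BᵀPA = [-0.6447 -0.5837; 0.2708 0.2417]
A−BK = [-0.3044 -0.4701; -0.3223 0.2082]
AᵀP(A−BK) = [1.0834 0.9670; 0.9670 0.8755]
P' = Q + AᵀP(A−BK) = [26.0834 -3.0330; -3.0330 1.8755]
tr(P') = 27.9589

-0.6447 -0.5837 0.2708 0.2417


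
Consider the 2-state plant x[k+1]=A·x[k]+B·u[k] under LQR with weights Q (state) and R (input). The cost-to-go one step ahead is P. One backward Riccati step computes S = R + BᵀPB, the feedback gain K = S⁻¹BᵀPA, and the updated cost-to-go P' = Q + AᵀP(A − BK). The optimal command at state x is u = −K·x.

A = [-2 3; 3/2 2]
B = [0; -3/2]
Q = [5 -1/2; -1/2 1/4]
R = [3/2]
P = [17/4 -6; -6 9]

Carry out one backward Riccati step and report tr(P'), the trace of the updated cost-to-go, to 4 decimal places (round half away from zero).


BᵀP = [9.0000 -13.5000]
S = R + BᵀPB = [3/2] + [20.2500] = [21.7500]
BᵀPA = [-38.2500 0.0000]
K = S⁻¹·BᵀPA = [-1.7586 0.0000]
A−BK = [-2.0000 3.0000; -1.1379 2.0000]
AᵀP(A−BK) = [5.9828 -1.5000; -1.5000 2.2500]
P' = Q + AᵀP(A−BK) = [10.9828 -2.0000; -2.0000 2.5000]
tr(P') = 13.4828

13.4828


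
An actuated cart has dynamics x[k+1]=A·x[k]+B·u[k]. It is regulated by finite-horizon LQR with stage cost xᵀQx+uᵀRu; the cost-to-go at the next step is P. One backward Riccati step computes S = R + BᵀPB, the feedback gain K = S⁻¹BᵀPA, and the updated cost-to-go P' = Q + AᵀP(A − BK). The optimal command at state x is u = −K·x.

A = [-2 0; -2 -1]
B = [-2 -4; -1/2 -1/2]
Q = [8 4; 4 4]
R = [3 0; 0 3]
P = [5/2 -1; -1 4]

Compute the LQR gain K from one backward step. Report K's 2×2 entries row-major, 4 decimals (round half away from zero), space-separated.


BᵀP = [-4.5000 0.0000; -9.5000 2.0000]
S = R + BᵀPB = [3 0; 0 3] + [9.0000 18.0000; 18.0000 37.0000] = [12.0000 18.0000; 18.0000 40.0000]
BᵀPA = [9.0000 0.0000; 15.0000 -2.0000]
K = S⁻¹·BᵀPA = [0.5769 0.2308; 0.1154 -0.1538]
A−BK = [-0.3846 -0.1538; -1.6538 -0.9615]
AᵀP(A−BK) = [11.0769 6.2308; 6.2308 3.6923]
P' = Q + AᵀP(A−BK) = [19.0769 10.2308; 10.2308 7.6923]
tr(P') = 26.7692

0.5769 0.2308 0.1154 -0.1538


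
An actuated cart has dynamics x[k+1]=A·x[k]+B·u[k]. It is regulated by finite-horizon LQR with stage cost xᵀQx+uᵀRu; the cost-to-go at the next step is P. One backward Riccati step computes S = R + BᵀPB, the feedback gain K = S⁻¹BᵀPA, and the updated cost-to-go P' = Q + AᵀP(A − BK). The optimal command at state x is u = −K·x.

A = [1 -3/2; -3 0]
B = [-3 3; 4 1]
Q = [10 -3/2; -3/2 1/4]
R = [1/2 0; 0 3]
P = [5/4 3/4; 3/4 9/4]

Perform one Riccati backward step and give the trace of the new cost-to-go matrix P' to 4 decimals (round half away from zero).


BᵀP = [-0.7500 6.7500; 4.5000 4.5000]
S = R + BᵀPB = [1/2 0; 0 3] + [29.2500 4.5000; 4.5000 18.0000] = [29.7500 4.5000; 4.5000 21.0000]
BᵀPA = [-21.0000 1.1250; -9.0000 -6.7500]
K = S⁻¹·BᵀPA = [-0.6625 0.0893; -0.2866 -0.3406]
A−BK = [-0.1278 -0.2103; -0.0633 -0.0167]
AᵀP(A−BK) = [0.5074 0.3108; 0.3108 0.4132]
P' = Q + AᵀP(A−BK) = [10.5074 -1.1892; -1.1892 0.6632]
tr(P') = 11.1706

11.1706


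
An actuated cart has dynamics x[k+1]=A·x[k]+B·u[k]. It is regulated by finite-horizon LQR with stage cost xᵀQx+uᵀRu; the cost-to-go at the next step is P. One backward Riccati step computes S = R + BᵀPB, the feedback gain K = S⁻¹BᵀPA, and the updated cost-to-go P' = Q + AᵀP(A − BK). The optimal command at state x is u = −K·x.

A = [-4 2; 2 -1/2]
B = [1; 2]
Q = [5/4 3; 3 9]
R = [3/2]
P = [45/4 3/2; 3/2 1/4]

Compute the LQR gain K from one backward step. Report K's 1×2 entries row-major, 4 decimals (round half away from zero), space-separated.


BᵀP = [14.2500 2.0000]
S = R + BᵀPB = [3/2] + [18.2500] = [19.7500]
BᵀPA = [-53.0000 27.5000]
K = S⁻¹·BᵀPA = [-2.6835 1.3924]
A−BK = [-1.3165 0.6076; 7.3671 -3.2848]
AᵀP(A−BK) = [14.7722 -7.4525; -7.4525 3.7714]
P' = Q + AᵀP(A−BK) = [16.0222 -4.4525; -4.4525 12.7714]
tr(P') = 28.7935

-2.6835 1.3924


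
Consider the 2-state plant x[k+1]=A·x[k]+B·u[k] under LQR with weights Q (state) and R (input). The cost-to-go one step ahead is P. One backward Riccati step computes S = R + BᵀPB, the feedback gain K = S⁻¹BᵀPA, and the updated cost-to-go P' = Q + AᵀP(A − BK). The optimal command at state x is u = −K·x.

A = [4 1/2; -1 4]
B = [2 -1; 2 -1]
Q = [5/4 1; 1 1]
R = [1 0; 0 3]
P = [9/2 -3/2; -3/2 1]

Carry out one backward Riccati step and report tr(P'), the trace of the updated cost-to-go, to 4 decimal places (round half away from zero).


BᵀP = [6.0000 -1.0000; -3.0000 0.5000]
S = R + BᵀPB = [1 0; 0 3] + [10.0000 -5.0000; -5.0000 2.5000] = [11.0000 -5.0000; -5.0000 5.5000]
BᵀPA = [25.0000 -1.0000; -12.5000 0.5000]
K = S⁻¹·BᵀPA = [2.1127 -0.0845; -0.3521 0.0141]
A−BK = [-0.5775 0.6831; -5.5775 4.1831]
AᵀP(A−BK) = [27.7817 -15.9613; -15.9613 11.0335]
P' = Q + AᵀP(A−BK) = [29.0317 -14.9613; -14.9613 12.0335]
tr(P') = 41.0651

41.0651


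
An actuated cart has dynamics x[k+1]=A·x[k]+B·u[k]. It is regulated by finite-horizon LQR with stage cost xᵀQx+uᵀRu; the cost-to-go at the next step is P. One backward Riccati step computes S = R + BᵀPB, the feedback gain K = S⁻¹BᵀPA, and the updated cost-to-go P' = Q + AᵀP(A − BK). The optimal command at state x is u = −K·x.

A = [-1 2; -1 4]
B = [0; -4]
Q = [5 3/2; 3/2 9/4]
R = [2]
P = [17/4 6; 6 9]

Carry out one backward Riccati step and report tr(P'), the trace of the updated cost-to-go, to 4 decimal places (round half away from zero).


12.3493

BᵀP = [-24.0000 -36.0000]
S = R + BᵀPB = [2] + [144.0000] = [146.0000]
BᵀPA = [60.0000 -192.0000]
K = S⁻¹·BᵀPA = [0.4110 -1.3151]
A−BK = [-1.0000 2.0000; 0.6438 -1.2603]
AᵀP(A−BK) = [0.5925 -1.5959; -1.5959 4.5068]
P' = Q + AᵀP(A−BK) = [5.5925 -0.0959; -0.0959 6.7568]
tr(P') = 12.3493


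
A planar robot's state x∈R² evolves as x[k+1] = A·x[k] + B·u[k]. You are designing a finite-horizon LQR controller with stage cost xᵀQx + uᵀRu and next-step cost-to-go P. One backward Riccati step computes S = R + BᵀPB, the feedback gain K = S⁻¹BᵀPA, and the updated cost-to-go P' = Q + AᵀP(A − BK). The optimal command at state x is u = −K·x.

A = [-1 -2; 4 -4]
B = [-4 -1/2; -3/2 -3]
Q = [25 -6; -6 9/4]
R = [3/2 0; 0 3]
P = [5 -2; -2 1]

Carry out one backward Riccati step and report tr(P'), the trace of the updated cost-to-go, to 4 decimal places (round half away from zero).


BᵀP = [-17.0000 6.5000; 3.5000 -2.0000]
S = R + BᵀPB = [3/2 0; 0 3] + [58.2500 -11.0000; -11.0000 4.2500] = [59.7500 -11.0000; -11.0000 7.2500]
BᵀPA = [43.0000 8.0000; -11.5000 1.0000]
K = S⁻¹·BᵀPA = [0.5934 0.2210; -0.6859 0.4733]
A−BK = [1.0306 -0.8793; 2.8324 -2.2486]
AᵀP(A−BK) = [3.5964 -2.0613; -2.0613 1.7586]
P' = Q + AᵀP(A−BK) = [28.5964 -8.0613; -8.0613 4.0086]
tr(P') = 32.6050

32.6050


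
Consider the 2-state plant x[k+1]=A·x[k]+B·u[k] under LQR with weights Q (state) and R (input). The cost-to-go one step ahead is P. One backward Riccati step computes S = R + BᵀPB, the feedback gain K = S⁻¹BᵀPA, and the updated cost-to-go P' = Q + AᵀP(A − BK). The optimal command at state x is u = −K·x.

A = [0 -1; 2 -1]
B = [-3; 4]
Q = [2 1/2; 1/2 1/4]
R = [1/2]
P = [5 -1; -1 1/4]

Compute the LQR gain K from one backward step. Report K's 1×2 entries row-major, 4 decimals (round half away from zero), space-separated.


0.1088 0.2041

BᵀP = [-19.0000 4.0000]
S = R + BᵀPB = [1/2] + [73.0000] = [73.5000]
BᵀPA = [8.0000 15.0000]
K = S⁻¹·BᵀPA = [0.1088 0.2041]
A−BK = [0.3265 -0.3878; 1.5646 -1.8163]
AᵀP(A−BK) = [0.1293 -0.1327; -0.1327 0.1888]
P' = Q + AᵀP(A−BK) = [2.1293 0.3673; 0.3673 0.4388]
tr(P') = 2.5680


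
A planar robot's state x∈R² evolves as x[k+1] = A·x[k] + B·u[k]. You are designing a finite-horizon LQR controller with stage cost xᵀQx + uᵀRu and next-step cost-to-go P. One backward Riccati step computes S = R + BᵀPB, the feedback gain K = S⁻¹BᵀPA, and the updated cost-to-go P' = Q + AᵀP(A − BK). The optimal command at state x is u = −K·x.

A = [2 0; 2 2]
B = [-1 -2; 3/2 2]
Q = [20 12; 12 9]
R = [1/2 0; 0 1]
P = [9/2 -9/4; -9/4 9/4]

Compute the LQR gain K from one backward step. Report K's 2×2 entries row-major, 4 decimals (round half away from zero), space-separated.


BᵀP = [-7.8750 5.6250; -13.5000 9.0000]
S = R + BᵀPB = [1/2 0; 0 1] + [16.3125 27.0000; 27.0000 45.0000] = [16.8125 27.0000; 27.0000 46.0000]
BᵀPA = [-4.5000 11.2500; -9.0000 18.0000]
K = S⁻¹·BᵀPA = [0.8113 0.7099; -0.6718 -0.0254]
A−BK = [1.4676 0.6592; 2.1268 0.9859]
AᵀP(A−BK) = [6.6042 2.9662; 2.9662 1.4704]
P' = Q + AᵀP(A−BK) = [26.6042 14.9662; 14.9662 10.4704]
tr(P') = 37.0746

0.8113 0.7099 -0.6718 -0.0254


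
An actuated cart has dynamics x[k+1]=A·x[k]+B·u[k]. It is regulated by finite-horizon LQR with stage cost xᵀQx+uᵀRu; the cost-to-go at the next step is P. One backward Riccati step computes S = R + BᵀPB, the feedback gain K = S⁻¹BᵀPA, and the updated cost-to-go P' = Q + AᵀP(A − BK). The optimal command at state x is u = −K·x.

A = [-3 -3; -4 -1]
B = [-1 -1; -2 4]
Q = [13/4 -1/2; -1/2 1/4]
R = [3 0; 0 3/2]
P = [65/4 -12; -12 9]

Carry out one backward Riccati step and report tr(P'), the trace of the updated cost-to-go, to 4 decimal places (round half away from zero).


7.3941

BᵀP = [7.7500 -6.0000; -64.2500 48.0000]
S = R + BᵀPB = [3 0; 0 3/2] + [4.2500 -31.7500; -31.7500 256.2500] = [7.2500 -31.7500; -31.7500 257.7500]
BᵀPA = [0.7500 -17.2500; 0.7500 144.7500]
K = S⁻¹·BᵀPA = [0.2523 0.1739; 0.0340 0.5830]
A−BK = [-2.7137 -2.2431; -3.6314 -2.9843]
AᵀP(A−BK) = [2.0353 1.6824; 1.6824 1.8588]
P' = Q + AᵀP(A−BK) = [5.2853 1.1824; 1.1824 2.1088]
tr(P') = 7.3941
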